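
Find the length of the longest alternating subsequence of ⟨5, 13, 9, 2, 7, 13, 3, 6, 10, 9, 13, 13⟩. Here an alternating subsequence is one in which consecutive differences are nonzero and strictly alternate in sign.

8

Track the best alternating length ending on an up-step vs a down-step at each position: up/down = 1/1, 2/1, 2/3, 1/3, 4/3, 4/1, 4/5, 6/5, 6/5, 6/7, 8/1, 8/1.
The maximum over both is 8; one such subsequence is 5, 13, 2, 7, 3, 10, 9, 13.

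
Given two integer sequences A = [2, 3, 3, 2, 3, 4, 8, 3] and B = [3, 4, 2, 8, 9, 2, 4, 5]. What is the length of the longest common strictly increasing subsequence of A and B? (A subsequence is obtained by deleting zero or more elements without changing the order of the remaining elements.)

For each value that appears in both, track the longest common increasing run ending there.
The best achievable length is 3; one witness is 3, 4, 8 (A-positions 2,6,7, B-positions 1,2,4).

3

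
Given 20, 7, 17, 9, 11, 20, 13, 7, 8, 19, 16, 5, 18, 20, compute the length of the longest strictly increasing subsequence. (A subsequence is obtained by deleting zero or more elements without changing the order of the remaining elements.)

Scanning left to right, the best length ending at each element is: 20→1, 7→1, 17→2, 9→2, 11→3, 20→4, 13→4, 7→1, 8→2, 19→5, 16→5, 5→1, 18→6, 20→7.
So the longest increasing subsequence has length 7, e.g. 7, 9, 11, 13, 16, 18, 20.

7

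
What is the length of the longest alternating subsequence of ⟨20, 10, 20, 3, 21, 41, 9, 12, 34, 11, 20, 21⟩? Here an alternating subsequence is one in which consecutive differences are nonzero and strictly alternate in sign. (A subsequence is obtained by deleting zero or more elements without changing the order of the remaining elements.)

9

A longest alternating subsequence is 20, 10, 20, 3, 21, 9, 12, 11, 20 (positions 1,2,3,4,5,7,8,10,11); its 8 consecutive differences strictly alternate in sign, and length 9 is optimal.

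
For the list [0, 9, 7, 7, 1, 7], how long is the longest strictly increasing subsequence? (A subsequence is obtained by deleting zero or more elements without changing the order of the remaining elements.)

One longest increasing subsequence is 0, 1, 7 (positions 1,5,6), of length 3; no longer one exists.

3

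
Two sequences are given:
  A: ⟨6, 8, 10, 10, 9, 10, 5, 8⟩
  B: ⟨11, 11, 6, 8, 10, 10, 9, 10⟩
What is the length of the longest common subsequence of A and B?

6

Backtracking the LCS table gives one alignment: 6 (A1,B3) → 8 (A2,B4) → 10 (A3,B5) → 10 (A4,B6) → 9 (A5,B7) → 10 (A6,B8).
So the longest common subsequence has length 6.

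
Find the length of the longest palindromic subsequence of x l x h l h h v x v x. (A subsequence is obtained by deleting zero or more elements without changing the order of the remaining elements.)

7

Using dp[i][j] = 2 + dp[i+1][j−1] if the ends match, else max(dp[i+1][j], dp[i][j−1]):
dp[1][11] = 7. A witness is xxhhhxx at positions 1,3,4,6,7,9,11.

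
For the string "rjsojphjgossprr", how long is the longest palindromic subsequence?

Using dp[i][j] = 2 + dp[i+1][j−1] if the ends match, else max(dp[i+1][j], dp[i][j−1]):
dp[1][15] = 9. A witness is rsojhjosr at positions 1,3,4,5,7,8,10,12,15.

9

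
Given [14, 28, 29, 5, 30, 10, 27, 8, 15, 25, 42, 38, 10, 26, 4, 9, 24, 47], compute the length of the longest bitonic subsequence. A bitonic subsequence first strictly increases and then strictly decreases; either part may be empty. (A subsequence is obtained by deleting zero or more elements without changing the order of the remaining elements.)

One longest bitonic subsequence is 14, 28, 29, 30, 27, 25, 10, 9 (positions 1,2,3,5,7,10,13,16): it rises to 30 then falls. Length 8 is optimal.

8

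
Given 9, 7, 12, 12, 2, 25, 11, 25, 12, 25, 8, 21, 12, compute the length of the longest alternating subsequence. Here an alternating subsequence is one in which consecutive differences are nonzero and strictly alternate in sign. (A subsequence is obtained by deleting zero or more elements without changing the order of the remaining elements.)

Track the best alternating length ending on an up-step vs a down-step at each position: up/down = 1/1, 1/2, 3/1, 3/1, 1/4, 5/1, 5/6, 7/1, 7/8, 9/1, 5/10, 11/10, 11/12.
The maximum over both is 12; one such subsequence is 9, 7, 12, 2, 25, 11, 25, 12, 25, 8, 21, 12.

12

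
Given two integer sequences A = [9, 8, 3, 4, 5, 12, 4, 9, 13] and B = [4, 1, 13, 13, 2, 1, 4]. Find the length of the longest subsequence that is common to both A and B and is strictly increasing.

2

A longest common strictly increasing subsequence is 4, 13 (length 2); it appears in order in both A and B, and no longer such subsequence exists.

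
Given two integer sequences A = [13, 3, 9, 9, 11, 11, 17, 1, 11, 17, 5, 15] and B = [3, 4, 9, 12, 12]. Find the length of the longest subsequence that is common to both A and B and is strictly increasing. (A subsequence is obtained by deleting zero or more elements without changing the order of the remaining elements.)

2

A longest common strictly increasing subsequence is 3, 9 (length 2); it appears in order in both A and B, and no longer such subsequence exists.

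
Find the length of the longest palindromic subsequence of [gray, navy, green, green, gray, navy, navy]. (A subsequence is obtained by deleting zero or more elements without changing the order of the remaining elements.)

4

One longest palindromic subsequence is navy green green navy (positions 2,3,4,7); it reads the same forward and backward, and the interval DP gives dp[1][7] = 4.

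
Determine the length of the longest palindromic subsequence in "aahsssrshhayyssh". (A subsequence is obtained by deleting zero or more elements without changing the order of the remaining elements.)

One longest palindromic subsequence is hsssrsssh (positions 3,4,5,6,7,8,14,15,16); it reads the same forward and backward, and the interval DP gives dp[1][16] = 9.

9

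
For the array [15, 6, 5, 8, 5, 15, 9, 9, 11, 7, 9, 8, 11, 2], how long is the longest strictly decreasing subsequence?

5

One longest decreasing subsequence is 15, 11, 9, 8, 2 (positions 1,9,11,12,14), of length 5; no longer one exists.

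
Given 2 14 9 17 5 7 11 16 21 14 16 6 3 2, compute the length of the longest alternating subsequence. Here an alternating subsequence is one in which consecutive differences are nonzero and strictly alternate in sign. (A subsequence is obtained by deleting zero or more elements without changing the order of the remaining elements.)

9

Track the best alternating length ending on an up-step vs a down-step at each position: up/down = 1/1, 2/1, 2/3, 4/1, 2/5, 6/5, 6/5, 6/5, 6/1, 6/7, 8/7, 6/9, 2/9, 1/9.
The maximum over both is 9; one such subsequence is 2, 14, 9, 17, 5, 16, 14, 16, 6.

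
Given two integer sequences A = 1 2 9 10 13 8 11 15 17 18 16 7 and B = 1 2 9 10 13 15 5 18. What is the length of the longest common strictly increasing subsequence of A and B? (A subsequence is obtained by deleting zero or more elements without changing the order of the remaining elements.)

For each value that appears in both, track the longest common increasing run ending there.
The best achievable length is 7; one witness is 1, 2, 9, 10, 13, 15, 18 (A-positions 1,2,3,4,5,8,10, B-positions 1,2,3,4,5,6,8).

7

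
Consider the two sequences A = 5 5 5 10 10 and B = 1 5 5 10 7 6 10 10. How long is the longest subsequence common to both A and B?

4

Backtracking the LCS table gives one alignment: 5 (A1,B2) → 5 (A2,B3) → 10 (A4,B7) → 10 (A5,B8).
So the longest common subsequence has length 4.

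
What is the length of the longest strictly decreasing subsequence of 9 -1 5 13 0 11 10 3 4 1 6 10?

5

Let dp[i] be the longest decreasing subsequence ending at position i. Then dp = [1, 2, 2, 1, 3, 2, 3, 4, 4, 5, 4, 3].
The maximum is 5; one witness is 13, 11, 10, 3, 1 at positions 4,6,7,8,10.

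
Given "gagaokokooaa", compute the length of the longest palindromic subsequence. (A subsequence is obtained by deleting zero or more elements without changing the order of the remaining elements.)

Using dp[i][j] = 2 + dp[i+1][j−1] if the ends match, else max(dp[i+1][j], dp[i][j−1]):
dp[1][12] = 9. A witness is aaookooaa at positions 2,4,5,7,8,9,10,11,12.

9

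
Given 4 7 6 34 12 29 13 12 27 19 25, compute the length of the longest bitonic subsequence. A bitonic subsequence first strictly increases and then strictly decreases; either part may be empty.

6

One longest bitonic subsequence is 4, 7, 34, 29, 27, 25 (positions 1,2,4,6,9,11): it rises to 34 then falls. Length 6 is optimal.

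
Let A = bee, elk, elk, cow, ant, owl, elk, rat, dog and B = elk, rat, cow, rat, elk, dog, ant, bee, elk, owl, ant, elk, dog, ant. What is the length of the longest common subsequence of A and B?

6

A longest common subsequence is elk, elk, ant, owl, elk, dog (length 6); the LCS DP confirms no longer common subsequence exists.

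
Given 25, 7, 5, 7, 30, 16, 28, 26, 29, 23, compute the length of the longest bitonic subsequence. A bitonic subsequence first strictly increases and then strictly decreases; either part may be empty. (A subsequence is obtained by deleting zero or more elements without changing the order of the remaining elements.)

One longest bitonic subsequence is 5, 7, 30, 28, 26, 23 (positions 3,4,5,7,8,10): it rises to 30 then falls. Length 6 is optimal.

6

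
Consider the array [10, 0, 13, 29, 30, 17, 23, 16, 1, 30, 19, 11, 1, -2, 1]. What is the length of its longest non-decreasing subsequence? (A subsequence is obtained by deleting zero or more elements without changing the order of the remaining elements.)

One longest non-decreasing subsequence is 10, 13, 29, 30, 30 (positions 1,3,4,5,10), of length 5; no longer one exists.

5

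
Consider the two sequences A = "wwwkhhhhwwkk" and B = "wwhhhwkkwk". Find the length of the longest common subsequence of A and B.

8

A longest common subsequence is wwhhhwwk (length 8); the LCS DP confirms no longer common subsequence exists.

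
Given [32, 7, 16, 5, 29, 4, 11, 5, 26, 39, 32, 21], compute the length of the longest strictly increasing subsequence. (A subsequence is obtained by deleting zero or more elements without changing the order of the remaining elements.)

Scanning left to right, the best length ending at each element is: 32→1, 7→1, 16→2, 5→1, 29→3, 4→1, 11→2, 5→2, 26→3, 39→4, 32→4, 21→3.
So the longest increasing subsequence has length 4, e.g. 7, 16, 29, 39.

4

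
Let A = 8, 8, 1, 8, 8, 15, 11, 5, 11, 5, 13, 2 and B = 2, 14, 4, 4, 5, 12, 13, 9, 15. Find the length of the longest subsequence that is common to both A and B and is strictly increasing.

2

A longest common strictly increasing subsequence is 5, 13 (length 2); it appears in order in both A and B, and no longer such subsequence exists.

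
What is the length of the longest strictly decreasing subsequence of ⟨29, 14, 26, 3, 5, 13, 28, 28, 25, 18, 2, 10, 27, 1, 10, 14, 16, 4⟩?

Let dp[i] be the longest decreasing subsequence ending at position i. Then dp = [1, 2, 2, 3, 3, 3, 2, 2, 3, 4, 5, 5, 3, 6, 5, 5, 5, 6].
The maximum is 6; one witness is 29, 26, 25, 18, 2, 1 at positions 1,3,9,10,11,14.

6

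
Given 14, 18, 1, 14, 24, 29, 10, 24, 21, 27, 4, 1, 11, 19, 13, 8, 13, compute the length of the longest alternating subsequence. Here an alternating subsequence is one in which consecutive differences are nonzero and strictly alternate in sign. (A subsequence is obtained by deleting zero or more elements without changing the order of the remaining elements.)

Track the best alternating length ending on an up-step vs a down-step at each position: up/down = 1/1, 2/1, 1/3, 4/3, 4/1, 4/1, 4/5, 6/5, 6/7, 8/5, 4/9, 1/9, 10/9, 10/9, 10/11, 10/11, 12/11.
The maximum over both is 12; one such subsequence is 14, 18, 1, 14, 10, 24, 21, 27, 4, 11, 8, 13.

12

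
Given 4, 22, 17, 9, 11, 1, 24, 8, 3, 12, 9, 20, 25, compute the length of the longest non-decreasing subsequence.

Scanning left to right, the best length ending at each element is: 4→1, 22→2, 17→2, 9→2, 11→3, 1→1, 24→4, 8→2, 3→2, 12→4, 9→3, 20→5, 25→6.
So the longest non-decreasing subsequence has length 6, e.g. 4, 9, 11, 12, 20, 25.

6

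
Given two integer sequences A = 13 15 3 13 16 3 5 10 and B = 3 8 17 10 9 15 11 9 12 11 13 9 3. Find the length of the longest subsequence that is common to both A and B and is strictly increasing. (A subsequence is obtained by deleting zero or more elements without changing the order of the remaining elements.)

For each value that appears in both, track the longest common increasing run ending there.
The best achievable length is 2; one witness is 3, 10 (A-positions 3,8, B-positions 1,4).

2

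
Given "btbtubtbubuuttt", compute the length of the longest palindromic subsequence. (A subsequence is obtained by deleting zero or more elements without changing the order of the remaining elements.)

9

One longest palindromic subsequence is tttuuuttt (positions 2,4,7,9,11,12,13,14,15); it reads the same forward and backward, and the interval DP gives dp[1][15] = 9.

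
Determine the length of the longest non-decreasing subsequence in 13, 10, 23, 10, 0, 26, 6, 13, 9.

Let dp[i] be the longest non-decreasing subsequence ending at position i. Then dp = [1, 1, 2, 2, 1, 3, 2, 3, 3].
The maximum is 3; one witness is 13, 23, 26 at positions 1,3,6.

3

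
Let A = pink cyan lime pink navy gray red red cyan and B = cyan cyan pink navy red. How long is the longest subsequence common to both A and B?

Backtracking the LCS table gives one alignment: cyan (A2,B2) → pink (A4,B3) → navy (A5,B4) → red (A8,B5).
So the longest common subsequence has length 4.

4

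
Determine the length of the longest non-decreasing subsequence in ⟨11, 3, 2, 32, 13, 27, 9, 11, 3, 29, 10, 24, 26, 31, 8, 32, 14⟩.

Let dp[i] be the longest non-decreasing subsequence ending at position i. Then dp = [1, 1, 1, 2, 2, 3, 2, 3, 2, 4, 3, 4, 5, 6, 3, 7, 4].
The maximum is 7; one witness is 3, 9, 11, 24, 26, 31, 32 at positions 2,7,8,12,13,14,16.

7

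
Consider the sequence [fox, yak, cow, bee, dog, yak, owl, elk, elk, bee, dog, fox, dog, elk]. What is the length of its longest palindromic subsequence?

6

Using dp[i][j] = 2 + dp[i+1][j−1] if the ends match, else max(dp[i+1][j], dp[i][j−1]):
dp[1][14] = 6. A witness is fox dog elk elk dog fox at positions 1,5,8,9,11,12.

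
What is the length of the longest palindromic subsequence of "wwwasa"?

One longest palindromic subsequence is asa (positions 4,5,6); it reads the same forward and backward, and the interval DP gives dp[1][6] = 3.

3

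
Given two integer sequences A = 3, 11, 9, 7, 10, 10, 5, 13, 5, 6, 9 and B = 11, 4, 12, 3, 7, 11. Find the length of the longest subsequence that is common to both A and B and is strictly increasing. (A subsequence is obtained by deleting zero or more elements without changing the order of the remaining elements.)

2

For each value that appears in both, track the longest common increasing run ending there.
The best achievable length is 2; one witness is 3, 7 (A-positions 1,4, B-positions 4,5).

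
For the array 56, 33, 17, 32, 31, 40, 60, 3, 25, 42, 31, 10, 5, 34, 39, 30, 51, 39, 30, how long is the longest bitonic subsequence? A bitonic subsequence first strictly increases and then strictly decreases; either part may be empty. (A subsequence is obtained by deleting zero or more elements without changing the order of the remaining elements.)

8

One longest bitonic subsequence is 17, 32, 40, 60, 42, 31, 10, 5 (positions 3,4,6,7,10,11,12,13): it rises to 60 then falls. Length 8 is optimal.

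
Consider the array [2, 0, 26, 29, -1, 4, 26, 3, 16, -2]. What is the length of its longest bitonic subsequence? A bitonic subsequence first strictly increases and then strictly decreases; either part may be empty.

6

Let inc[i] be the LIS ending at i and dec[i] the longest strictly decreasing subsequence starting at i. inc = [1, 1, 2, 3, 1, 2, 3, 2, 3, 1], dec = [4, 3, 4, 4, 2, 3, 3, 2, 2, 1].
max_i inc[i]+dec[i]−1 = 6, with one witness 2, 26, 29, 26, 16, -2.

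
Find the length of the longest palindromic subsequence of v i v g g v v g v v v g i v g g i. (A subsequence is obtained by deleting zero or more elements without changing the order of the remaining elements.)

13

One longest palindromic subsequence is iggvgvvvgvggi (positions 2,4,5,6,8,9,10,11,12,14,15,16,17); it reads the same forward and backward, and the interval DP gives dp[1][17] = 13.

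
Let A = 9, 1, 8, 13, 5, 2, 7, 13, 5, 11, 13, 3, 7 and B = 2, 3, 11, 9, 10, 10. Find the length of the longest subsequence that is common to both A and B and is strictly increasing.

2

A longest common strictly increasing subsequence is 2, 3 (length 2); it appears in order in both A and B, and no longer such subsequence exists.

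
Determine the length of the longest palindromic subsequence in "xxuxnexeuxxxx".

One longest palindromic subsequence is xxxxuxxxx (positions 1,2,4,7,9,10,11,12,13); it reads the same forward and backward, and the interval DP gives dp[1][13] = 9.

9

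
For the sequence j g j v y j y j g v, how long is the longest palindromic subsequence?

7

One longest palindromic subsequence is gjyjyjg (positions 2,3,5,6,7,8,9); it reads the same forward and backward, and the interval DP gives dp[1][10] = 7.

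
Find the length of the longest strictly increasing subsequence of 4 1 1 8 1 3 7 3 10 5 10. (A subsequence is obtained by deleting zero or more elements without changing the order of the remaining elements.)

4

One longest increasing subsequence is 1, 3, 7, 10 (positions 2,6,7,9), of length 4; no longer one exists.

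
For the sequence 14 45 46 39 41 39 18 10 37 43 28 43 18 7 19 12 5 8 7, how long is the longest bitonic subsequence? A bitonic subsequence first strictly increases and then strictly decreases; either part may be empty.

One longest bitonic subsequence is 14, 45, 46, 41, 39, 37, 28, 19, 12, 8, 7 (positions 1,2,3,5,6,9,11,15,16,18,19): it rises to 46 then falls. Length 11 is optimal.

11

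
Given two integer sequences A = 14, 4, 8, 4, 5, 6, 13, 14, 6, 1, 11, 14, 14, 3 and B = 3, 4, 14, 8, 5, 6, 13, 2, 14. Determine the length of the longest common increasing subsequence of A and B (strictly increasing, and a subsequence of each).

A longest common strictly increasing subsequence is 4, 5, 6, 13, 14 (length 5); it appears in order in both A and B, and no longer such subsequence exists.

5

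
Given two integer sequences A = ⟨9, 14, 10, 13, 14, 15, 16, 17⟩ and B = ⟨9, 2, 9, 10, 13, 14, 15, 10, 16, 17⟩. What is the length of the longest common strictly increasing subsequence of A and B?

A longest common strictly increasing subsequence is 9, 10, 13, 14, 15, 16, 17 (length 7); it appears in order in both A and B, and no longer such subsequence exists.

7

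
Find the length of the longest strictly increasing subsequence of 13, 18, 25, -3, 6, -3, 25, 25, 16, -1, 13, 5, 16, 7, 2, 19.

One longest increasing subsequence is -3, 6, 13, 16, 19 (positions 4,5,11,13,16), of length 5; no longer one exists.

5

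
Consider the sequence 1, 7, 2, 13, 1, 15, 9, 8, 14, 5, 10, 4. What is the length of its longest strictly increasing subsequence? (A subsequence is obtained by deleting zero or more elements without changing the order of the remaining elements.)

Let dp[i] be the longest increasing subsequence ending at position i. Then dp = [1, 2, 2, 3, 1, 4, 3, 3, 4, 3, 4, 3].
The maximum is 4; one witness is 1, 7, 13, 15 at positions 1,2,4,6.

4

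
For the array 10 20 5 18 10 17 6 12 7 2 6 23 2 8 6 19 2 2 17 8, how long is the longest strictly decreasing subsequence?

Let dp[i] be the longest decreasing subsequence ending at position i. Then dp = [1, 1, 2, 2, 3, 3, 4, 4, 5, 6, 6, 1, 7, 5, 6, 2, 7, 7, 3, 5].
The maximum is 7; one witness is 20, 18, 17, 12, 7, 6, 2 at positions 2,4,6,8,9,11,13.

7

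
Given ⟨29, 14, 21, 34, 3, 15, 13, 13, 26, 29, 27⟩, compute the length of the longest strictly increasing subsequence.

4

Scanning left to right, the best length ending at each element is: 29→1, 14→1, 21→2, 34→3, 3→1, 15→2, 13→2, 13→2, 26→3, 29→4, 27→4.
So the longest increasing subsequence has length 4, e.g. 14, 21, 26, 29.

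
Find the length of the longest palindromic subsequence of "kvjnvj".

One longest palindromic subsequence is jvj (positions 3,5,6); it reads the same forward and backward, and the interval DP gives dp[1][6] = 3.

3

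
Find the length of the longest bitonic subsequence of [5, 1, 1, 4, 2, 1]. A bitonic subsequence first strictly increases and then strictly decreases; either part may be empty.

Let inc[i] be the LIS ending at i and dec[i] the longest strictly decreasing subsequence starting at i. inc = [1, 1, 1, 2, 2, 1], dec = [4, 1, 1, 3, 2, 1].
max_i inc[i]+dec[i]−1 = 4, with one witness 5, 4, 2, 1.

4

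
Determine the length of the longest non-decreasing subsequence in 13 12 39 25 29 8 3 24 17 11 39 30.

4

Scanning left to right, the best length ending at each element is: 13→1, 12→1, 39→2, 25→2, 29→3, 8→1, 3→1, 24→2, 17→2, 11→2, 39→4, 30→4.
So the longest non-decreasing subsequence has length 4, e.g. 13, 25, 29, 39.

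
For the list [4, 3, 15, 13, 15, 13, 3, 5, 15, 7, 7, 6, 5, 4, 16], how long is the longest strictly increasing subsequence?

4

Let dp[i] be the longest increasing subsequence ending at position i. Then dp = [1, 1, 2, 2, 3, 2, 1, 2, 3, 3, 3, 3, 2, 2, 4].
The maximum is 4; one witness is 4, 13, 15, 16 at positions 1,4,5,15.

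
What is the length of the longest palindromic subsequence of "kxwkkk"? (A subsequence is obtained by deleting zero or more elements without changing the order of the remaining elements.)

Using dp[i][j] = 2 + dp[i+1][j−1] if the ends match, else max(dp[i+1][j], dp[i][j−1]):
dp[1][6] = 4. A witness is kkkk at positions 1,4,5,6.

4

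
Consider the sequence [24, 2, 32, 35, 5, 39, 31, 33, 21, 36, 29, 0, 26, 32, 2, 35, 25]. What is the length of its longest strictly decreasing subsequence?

5

One longest decreasing subsequence is 32, 31, 29, 26, 2 (positions 3,7,11,13,15), of length 5; no longer one exists.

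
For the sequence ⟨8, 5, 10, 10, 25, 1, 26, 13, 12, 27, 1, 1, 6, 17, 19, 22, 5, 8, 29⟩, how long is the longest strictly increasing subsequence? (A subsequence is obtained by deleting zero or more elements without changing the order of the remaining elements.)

Scanning left to right, the best length ending at each element is: 8→1, 5→1, 10→2, 10→2, 25→3, 1→1, 26→4, 13→3, 12→3, 27→5, 1→1, 1→1, 6→2, 17→4, 19→5, 22→6, 5→2, 8→3, 29→7.
So the longest increasing subsequence has length 7, e.g. 8, 10, 13, 17, 19, 22, 29.

7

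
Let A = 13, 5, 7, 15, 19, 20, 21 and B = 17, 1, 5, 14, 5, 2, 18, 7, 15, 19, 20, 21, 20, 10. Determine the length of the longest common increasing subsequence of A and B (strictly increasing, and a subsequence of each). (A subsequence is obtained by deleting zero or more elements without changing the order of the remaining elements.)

6

For each value that appears in both, track the longest common increasing run ending there.
The best achievable length is 6; one witness is 5, 7, 15, 19, 20, 21 (A-positions 2,3,4,5,6,7, B-positions 3,8,9,10,11,12).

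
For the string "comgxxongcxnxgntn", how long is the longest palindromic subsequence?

7

Using dp[i][j] = 2 + dp[i+1][j−1] if the ends match, else max(dp[i+1][j], dp[i][j−1]):
dp[1][17] = 7. A witness is ngxnxgn at positions 8,9,11,12,13,14,17.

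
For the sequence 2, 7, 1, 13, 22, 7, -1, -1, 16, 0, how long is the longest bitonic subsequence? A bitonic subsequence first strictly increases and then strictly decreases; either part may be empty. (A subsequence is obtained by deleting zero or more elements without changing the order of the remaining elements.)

6

One longest bitonic subsequence is 2, 7, 13, 22, 16, 0 (positions 1,2,4,5,9,10): it rises to 22 then falls. Length 6 is optimal.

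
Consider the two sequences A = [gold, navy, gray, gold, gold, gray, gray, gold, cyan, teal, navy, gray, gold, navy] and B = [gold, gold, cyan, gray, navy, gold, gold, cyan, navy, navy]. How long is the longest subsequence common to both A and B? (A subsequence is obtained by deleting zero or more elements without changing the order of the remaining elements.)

Backtracking the LCS table gives one alignment: gold (A1,B2) → navy (A2,B5) → gold (A5,B6) → gold (A8,B7) → cyan (A9,B8) → navy (A11,B9) → navy (A14,B10).
So the longest common subsequence has length 7.

7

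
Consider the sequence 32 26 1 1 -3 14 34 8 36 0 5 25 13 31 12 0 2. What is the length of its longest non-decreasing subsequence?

Let dp[i] be the longest non-decreasing subsequence ending at position i. Then dp = [1, 1, 1, 2, 1, 3, 4, 3, 5, 2, 3, 4, 4, 5, 4, 3, 4].
The maximum is 5; one witness is 1, 1, 14, 34, 36 at positions 3,4,6,7,9.

5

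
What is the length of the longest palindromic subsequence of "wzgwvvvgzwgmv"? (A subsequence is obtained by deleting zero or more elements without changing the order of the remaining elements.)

Using dp[i][j] = 2 + dp[i+1][j−1] if the ends match, else max(dp[i+1][j], dp[i][j−1]):
dp[1][13] = 9. A witness is wzgvvvgzw at positions 1,2,3,5,6,7,8,9,10.

9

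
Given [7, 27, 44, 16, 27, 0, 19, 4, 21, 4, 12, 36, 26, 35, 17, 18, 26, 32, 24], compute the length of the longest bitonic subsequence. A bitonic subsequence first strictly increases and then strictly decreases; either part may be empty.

Let inc[i] be the LIS ending at i and dec[i] the longest strictly decreasing subsequence starting at i. inc = [1, 2, 3, 2, 3, 1, 3, 2, 4, 2, 3, 5, 5, 6, 4, 5, 6, 7, 6], dec = [2, 3, 5, 2, 3, 1, 2, 1, 2, 1, 1, 4, 2, 3, 1, 1, 2, 2, 1].
max_i inc[i]+dec[i]−1 = 8, with one witness 7, 16, 19, 21, 36, 35, 32, 24.

8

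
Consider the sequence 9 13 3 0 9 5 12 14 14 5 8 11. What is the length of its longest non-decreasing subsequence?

5

Let dp[i] be the longest non-decreasing subsequence ending at position i. Then dp = [1, 2, 1, 1, 2, 2, 3, 4, 5, 3, 4, 5].
The maximum is 5; one witness is 9, 9, 12, 14, 14 at positions 1,5,7,8,9.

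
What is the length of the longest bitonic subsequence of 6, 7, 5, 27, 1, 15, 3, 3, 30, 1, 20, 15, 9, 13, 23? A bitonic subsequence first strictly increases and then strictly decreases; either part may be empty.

7

Let inc[i] be the LIS ending at i and dec[i] the longest strictly decreasing subsequence starting at i. inc = [1, 2, 1, 3, 1, 3, 2, 2, 4, 1, 4, 3, 3, 4, 5], dec = [4, 4, 3, 4, 1, 3, 2, 2, 4, 1, 3, 2, 1, 1, 1].
max_i inc[i]+dec[i]−1 = 7, with one witness 6, 7, 27, 30, 20, 15, 13.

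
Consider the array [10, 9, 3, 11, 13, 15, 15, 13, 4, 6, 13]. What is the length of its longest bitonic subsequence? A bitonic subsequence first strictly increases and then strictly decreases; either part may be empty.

6

One longest bitonic subsequence is 10, 11, 13, 15, 13, 6 (positions 1,4,5,6,8,10): it rises to 15 then falls. Length 6 is optimal.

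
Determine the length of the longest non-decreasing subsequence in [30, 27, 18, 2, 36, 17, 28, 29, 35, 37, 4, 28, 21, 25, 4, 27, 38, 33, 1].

7

Let dp[i] be the longest non-decreasing subsequence ending at position i. Then dp = [1, 1, 1, 1, 2, 2, 3, 4, 5, 6, 2, 4, 3, 4, 3, 5, 7, 6, 1].
The maximum is 7; one witness is 2, 17, 28, 29, 35, 37, 38 at positions 4,6,7,8,9,10,17.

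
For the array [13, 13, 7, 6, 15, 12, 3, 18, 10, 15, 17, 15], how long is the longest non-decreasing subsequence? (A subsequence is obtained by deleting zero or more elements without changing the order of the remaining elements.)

One longest non-decreasing subsequence is 13, 13, 15, 15, 17 (positions 1,2,5,10,11), of length 5; no longer one exists.

5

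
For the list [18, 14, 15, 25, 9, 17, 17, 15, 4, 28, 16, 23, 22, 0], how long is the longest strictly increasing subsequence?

Let dp[i] be the longest increasing subsequence ending at position i. Then dp = [1, 1, 2, 3, 1, 3, 3, 2, 1, 4, 3, 4, 4, 1].
The maximum is 4; one witness is 14, 15, 25, 28 at positions 2,3,4,10.

4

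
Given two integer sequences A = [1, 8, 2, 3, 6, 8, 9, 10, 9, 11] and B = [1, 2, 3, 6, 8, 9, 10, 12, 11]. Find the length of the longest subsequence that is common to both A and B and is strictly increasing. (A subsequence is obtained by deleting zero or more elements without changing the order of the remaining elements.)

For each value that appears in both, track the longest common increasing run ending there.
The best achievable length is 8; one witness is 1, 2, 3, 6, 8, 9, 10, 11 (A-positions 1,3,4,5,6,7,8,10, B-positions 1,2,3,4,5,6,7,9).

8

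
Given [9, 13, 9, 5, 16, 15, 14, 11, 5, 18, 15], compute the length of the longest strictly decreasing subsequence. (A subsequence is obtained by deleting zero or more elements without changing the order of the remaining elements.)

5

Let dp[i] be the longest decreasing subsequence ending at position i. Then dp = [1, 1, 2, 3, 1, 2, 3, 4, 5, 1, 2].
The maximum is 5; one witness is 16, 15, 14, 11, 5 at positions 5,6,7,8,9.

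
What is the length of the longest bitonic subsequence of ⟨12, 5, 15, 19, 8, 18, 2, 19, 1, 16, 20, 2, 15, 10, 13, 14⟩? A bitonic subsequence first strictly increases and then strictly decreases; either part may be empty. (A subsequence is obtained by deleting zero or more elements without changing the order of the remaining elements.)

7

One longest bitonic subsequence is 12, 15, 19, 18, 16, 15, 14 (positions 1,3,4,6,10,13,16): it rises to 19 then falls. Length 7 is optimal.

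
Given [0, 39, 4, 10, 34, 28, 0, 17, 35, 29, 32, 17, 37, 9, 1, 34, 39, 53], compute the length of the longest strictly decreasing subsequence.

6

Scanning left to right, the best length ending at each element is: 0→1, 39→1, 4→2, 10→2, 34→2, 28→3, 0→4, 17→4, 35→2, 29→3, 32→3, 17→4, 37→2, 9→5, 1→6, 34→3, 39→1, 53→1.
So the longest decreasing subsequence has length 6, e.g. 39, 34, 28, 17, 9, 1.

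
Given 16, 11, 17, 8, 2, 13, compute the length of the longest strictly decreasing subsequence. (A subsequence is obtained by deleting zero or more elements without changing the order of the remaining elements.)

Let dp[i] be the longest decreasing subsequence ending at position i. Then dp = [1, 2, 1, 3, 4, 2].
The maximum is 4; one witness is 16, 11, 8, 2 at positions 1,2,4,5.

4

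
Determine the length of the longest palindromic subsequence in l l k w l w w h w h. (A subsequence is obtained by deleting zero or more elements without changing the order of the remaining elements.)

4

Using dp[i][j] = 2 + dp[i+1][j−1] if the ends match, else max(dp[i+1][j], dp[i][j−1]):
dp[1][10] = 4. A witness is wwww at positions 4,6,7,9.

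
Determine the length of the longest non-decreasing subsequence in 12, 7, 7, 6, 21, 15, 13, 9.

3

Scanning left to right, the best length ending at each element is: 12→1, 7→1, 7→2, 6→1, 21→3, 15→3, 13→3, 9→3.
So the longest non-decreasing subsequence has length 3, e.g. 7, 7, 21.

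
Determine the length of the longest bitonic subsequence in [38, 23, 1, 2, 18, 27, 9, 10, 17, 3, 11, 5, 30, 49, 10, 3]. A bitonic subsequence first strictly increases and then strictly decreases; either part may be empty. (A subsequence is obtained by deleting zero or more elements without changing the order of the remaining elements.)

9

One longest bitonic subsequence is 1, 2, 9, 10, 17, 30, 49, 10, 3 (positions 3,4,7,8,9,13,14,15,16): it rises to 49 then falls. Length 9 is optimal.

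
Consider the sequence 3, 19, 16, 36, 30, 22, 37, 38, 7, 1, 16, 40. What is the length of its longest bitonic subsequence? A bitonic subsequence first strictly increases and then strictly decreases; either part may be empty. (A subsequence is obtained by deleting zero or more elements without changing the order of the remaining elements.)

7

One longest bitonic subsequence is 3, 19, 36, 30, 22, 7, 1 (positions 1,2,4,5,6,9,10): it rises to 36 then falls. Length 7 is optimal.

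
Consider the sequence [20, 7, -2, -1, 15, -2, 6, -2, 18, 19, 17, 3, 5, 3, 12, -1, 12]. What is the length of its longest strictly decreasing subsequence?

Let dp[i] be the longest decreasing subsequence ending at position i. Then dp = [1, 2, 3, 3, 2, 4, 3, 4, 2, 2, 3, 4, 4, 5, 4, 6, 4].
The maximum is 6; one witness is 20, 7, 6, 5, 3, -1 at positions 1,2,7,13,14,16.

6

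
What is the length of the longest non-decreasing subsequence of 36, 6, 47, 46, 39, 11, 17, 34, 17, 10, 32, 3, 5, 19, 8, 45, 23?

One longest non-decreasing subsequence is 6, 11, 17, 17, 32, 45 (positions 2,6,7,9,11,16), of length 6; no longer one exists.

6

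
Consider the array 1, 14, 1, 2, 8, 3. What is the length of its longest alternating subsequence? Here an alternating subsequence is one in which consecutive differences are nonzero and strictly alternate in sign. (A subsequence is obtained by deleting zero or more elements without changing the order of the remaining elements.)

5

A longest alternating subsequence is 1, 14, 1, 8, 3 (positions 1,2,3,5,6); its 4 consecutive differences strictly alternate in sign, and length 5 is optimal.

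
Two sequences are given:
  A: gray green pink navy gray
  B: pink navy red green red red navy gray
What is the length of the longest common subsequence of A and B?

Backtracking the LCS table gives one alignment: green (A2,B4) → navy (A4,B7) → gray (A5,B8).
So the longest common subsequence has length 3.

3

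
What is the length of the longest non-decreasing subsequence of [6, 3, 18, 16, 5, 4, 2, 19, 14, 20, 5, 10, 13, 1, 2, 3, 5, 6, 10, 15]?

7

Scanning left to right, the best length ending at each element is: 6→1, 3→1, 18→2, 16→2, 5→2, 4→2, 2→1, 19→3, 14→3, 20→4, 5→3, 10→4, 13→5, 1→1, 2→2, 3→3, 5→4, 6→5, 10→6, 15→7.
So the longest non-decreasing subsequence has length 7, e.g. 3, 5, 5, 5, 6, 10, 15.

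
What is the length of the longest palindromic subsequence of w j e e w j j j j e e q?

One longest palindromic subsequence is eejjjjee (positions 3,4,6,7,8,9,10,11); it reads the same forward and backward, and the interval DP gives dp[1][12] = 8.

8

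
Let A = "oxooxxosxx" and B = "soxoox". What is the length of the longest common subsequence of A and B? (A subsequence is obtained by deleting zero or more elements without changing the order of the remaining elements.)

5

Backtracking the LCS table gives one alignment: o (A1,B2) → x (A2,B3) → o (A4,B4) → o (A7,B5) → x (A10,B6).
So the longest common subsequence has length 5.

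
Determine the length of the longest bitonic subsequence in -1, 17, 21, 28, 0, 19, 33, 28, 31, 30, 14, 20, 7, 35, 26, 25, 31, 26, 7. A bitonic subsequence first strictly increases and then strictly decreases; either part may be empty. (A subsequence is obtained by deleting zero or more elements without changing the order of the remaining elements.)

Let inc[i] be the LIS ending at i and dec[i] the longest strictly decreasing subsequence starting at i. inc = [1, 2, 3, 4, 2, 3, 5, 4, 5, 5, 3, 4, 3, 6, 5, 5, 6, 6, 3], dec = [1, 3, 4, 4, 1, 3, 6, 4, 5, 4, 2, 2, 1, 4, 3, 2, 3, 2, 1].
max_i inc[i]+dec[i]−1 = 10, with one witness -1, 17, 21, 28, 33, 31, 30, 26, 25, 7.

10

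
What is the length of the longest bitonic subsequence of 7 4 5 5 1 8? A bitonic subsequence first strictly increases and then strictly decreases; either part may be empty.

Let inc[i] be the LIS ending at i and dec[i] the longest strictly decreasing subsequence starting at i. inc = [1, 1, 2, 2, 1, 3], dec = [3, 2, 2, 2, 1, 1].
max_i inc[i]+dec[i]−1 = 3, with one witness 7, 5, 1.

3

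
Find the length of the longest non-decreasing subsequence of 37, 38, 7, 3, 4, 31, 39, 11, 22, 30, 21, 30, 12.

Scanning left to right, the best length ending at each element is: 37→1, 38→2, 7→1, 3→1, 4→2, 31→3, 39→4, 11→3, 22→4, 30→5, 21→4, 30→6, 12→4.
So the longest non-decreasing subsequence has length 6, e.g. 3, 4, 11, 22, 30, 30.

6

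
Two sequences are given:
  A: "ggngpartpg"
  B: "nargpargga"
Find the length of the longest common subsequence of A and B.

6

Backtracking the LCS table gives one alignment: n (A3,B1) → g (A4,B4) → p (A5,B5) → a (A6,B6) → r (A7,B7) → g (A10,B9).
So the longest common subsequence has length 6.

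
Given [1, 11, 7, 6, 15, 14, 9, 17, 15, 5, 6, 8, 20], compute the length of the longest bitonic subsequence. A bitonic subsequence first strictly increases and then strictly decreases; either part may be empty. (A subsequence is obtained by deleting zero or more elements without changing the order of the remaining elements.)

Let inc[i] be the LIS ending at i and dec[i] the longest strictly decreasing subsequence starting at i. inc = [1, 2, 2, 2, 3, 3, 3, 4, 4, 2, 3, 4, 5], dec = [1, 4, 3, 2, 4, 3, 2, 3, 2, 1, 1, 1, 1].
max_i inc[i]+dec[i]−1 = 6, with one witness 1, 11, 15, 14, 9, 8.

6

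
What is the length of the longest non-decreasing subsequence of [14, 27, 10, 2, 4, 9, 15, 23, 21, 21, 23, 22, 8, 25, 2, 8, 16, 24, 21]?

Let dp[i] be the longest non-decreasing subsequence ending at position i. Then dp = [1, 2, 1, 1, 2, 3, 4, 5, 5, 6, 7, 7, 3, 8, 2, 4, 5, 8, 7].
The maximum is 8; one witness is 2, 4, 9, 15, 21, 21, 23, 25 at positions 4,5,6,7,9,10,11,14.

8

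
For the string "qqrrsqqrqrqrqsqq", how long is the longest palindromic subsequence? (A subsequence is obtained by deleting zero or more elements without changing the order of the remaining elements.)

13

Using dp[i][j] = 2 + dp[i+1][j−1] if the ends match, else max(dp[i+1][j], dp[i][j−1]):
dp[1][16] = 13. A witness is qqsqrqrqrqsqq at positions 1,2,5,6,8,9,10,11,12,13,14,15,16.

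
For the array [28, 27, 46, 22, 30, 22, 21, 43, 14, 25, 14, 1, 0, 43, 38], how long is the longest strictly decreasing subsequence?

Scanning left to right, the best length ending at each element is: 28→1, 27→2, 46→1, 22→3, 30→2, 22→3, 21→4, 43→2, 14→5, 25→3, 14→5, 1→6, 0→7, 43→2, 38→3.
So the longest decreasing subsequence has length 7, e.g. 28, 27, 22, 21, 14, 1, 0.

7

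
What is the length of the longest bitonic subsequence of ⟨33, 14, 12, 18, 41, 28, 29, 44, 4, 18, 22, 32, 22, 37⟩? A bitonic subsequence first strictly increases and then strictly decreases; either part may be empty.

One longest bitonic subsequence is 14, 18, 28, 29, 44, 32, 22 (positions 2,4,6,7,8,12,13): it rises to 44 then falls. Length 7 is optimal.

7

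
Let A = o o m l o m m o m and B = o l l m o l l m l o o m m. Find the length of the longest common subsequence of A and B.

7

A longest common subsequence is oomlomm (length 7); the LCS DP confirms no longer common subsequence exists.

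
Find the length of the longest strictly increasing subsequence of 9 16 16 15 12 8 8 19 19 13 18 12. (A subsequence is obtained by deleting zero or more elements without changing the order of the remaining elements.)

4

Let dp[i] be the longest increasing subsequence ending at position i. Then dp = [1, 2, 2, 2, 2, 1, 1, 3, 3, 3, 4, 2].
The maximum is 4; one witness is 9, 12, 13, 18 at positions 1,5,10,11.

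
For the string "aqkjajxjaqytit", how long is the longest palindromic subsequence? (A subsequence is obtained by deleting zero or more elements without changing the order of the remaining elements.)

7

Using dp[i][j] = 2 + dp[i+1][j−1] if the ends match, else max(dp[i+1][j], dp[i][j−1]):
dp[1][14] = 7. A witness is qajxjaq at positions 2,5,6,7,8,9,10.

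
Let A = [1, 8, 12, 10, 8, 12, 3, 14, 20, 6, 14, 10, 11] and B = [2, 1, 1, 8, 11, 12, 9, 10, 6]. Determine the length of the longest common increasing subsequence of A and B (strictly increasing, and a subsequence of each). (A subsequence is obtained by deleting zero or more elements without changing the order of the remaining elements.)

3

A longest common strictly increasing subsequence is 1, 8, 11 (length 3); it appears in order in both A and B, and no longer such subsequence exists.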